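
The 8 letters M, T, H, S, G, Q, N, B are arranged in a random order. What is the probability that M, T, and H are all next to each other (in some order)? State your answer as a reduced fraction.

There are 8! = 40320 arrangements.
Treat the three as one block: 6! placements × 3! orders within the block = 720·6 = 4320.
Probability = 4320/40320 = 3/28.

3/28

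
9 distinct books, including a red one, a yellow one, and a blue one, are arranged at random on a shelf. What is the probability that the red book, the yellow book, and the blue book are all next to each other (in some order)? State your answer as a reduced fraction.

There are 9! = 362880 arrangements.
Treat the three as one block: 7! placements × 3! orders within the block = 5040·6 = 30240.
Probability = 30240/362880 = 1/12.

1/12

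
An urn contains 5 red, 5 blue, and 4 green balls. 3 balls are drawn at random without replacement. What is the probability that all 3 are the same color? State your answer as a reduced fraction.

There are C(14,3) = 364 ways to draw 3 balls.
All same color: C(5,3) + C(5,3) + C(4,3) = 10 + 10 + 4 = 24.
Probability = 24/364 = 6/91.

6/91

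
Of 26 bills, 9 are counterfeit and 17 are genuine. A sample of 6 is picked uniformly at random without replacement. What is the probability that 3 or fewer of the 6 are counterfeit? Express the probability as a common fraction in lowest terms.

There are C(26,6) = 230230 ways to choose the 6.
Count the complement (more than 3 counterfeit): C(9,4)·C(17,2) + C(9,5)·C(17,1) + C(9,6)·C(17,0) = 17136 + 2142 + 84 = 19362.
Probability = 1 − 19362/230230 = 210868/230230 = 15062/16445.

15062/16445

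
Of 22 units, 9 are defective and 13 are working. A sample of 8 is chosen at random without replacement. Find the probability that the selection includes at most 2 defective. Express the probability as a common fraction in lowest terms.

793/3230

There are C(22,8) = 319770 ways to choose the 8.
Favorable selections (at most 2 defective): C(9,0)·C(13,8) + C(9,1)·C(13,7) + C(9,2)·C(13,6) = 1287 + 15444 + 61776 = 78507.
Probability = 78507/319770 = 793/3230.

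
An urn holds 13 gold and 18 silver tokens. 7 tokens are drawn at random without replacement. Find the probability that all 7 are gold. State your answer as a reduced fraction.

44/67425

There are C(31,7) = 2629575 possible selections.
Selections with all gold: C(13,7) = 1716.
Probability = 1716/2629575 = 44/67425.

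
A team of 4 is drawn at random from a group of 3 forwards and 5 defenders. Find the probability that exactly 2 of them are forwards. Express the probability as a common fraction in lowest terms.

There are C(8,4) = 70 ways to choose 4 from 8.
Selections with exactly 2 forwards: choose 2 of the 3 forwards and 2 of the 5 defenders, C(3,2)·C(5,2) = 3·10 = 30.
Probability = 30/70 = 3/7.

3/7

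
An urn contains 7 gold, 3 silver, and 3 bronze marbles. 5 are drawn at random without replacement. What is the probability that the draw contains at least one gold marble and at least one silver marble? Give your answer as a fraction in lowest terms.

343/429

There are C(13,5) = 1287 possible draws.
By inclusion-exclusion on the complements, draws missing all gold or all silver: C(6,5) + C(10,5) − C(3,5) = 6 + 252 − 0 = 258.
So draws with at least one of each: 1287 − 258 = 1029, probability 1029/1287 = 343/429.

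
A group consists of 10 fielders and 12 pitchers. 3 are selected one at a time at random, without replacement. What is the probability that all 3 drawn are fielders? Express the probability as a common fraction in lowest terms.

6/77

Multiply the conditional probabilities at each draw: 10/22 · 9/21 · 8/20 = 720/9240 = 6/77.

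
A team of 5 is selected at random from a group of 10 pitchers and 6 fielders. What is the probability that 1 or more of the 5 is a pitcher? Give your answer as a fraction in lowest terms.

727/728

Total selections: C(16,5) = 4368.
Favorable selections (1 or more pitcher): C(10,1)·C(6,4) + C(10,2)·C(6,3) + C(10,3)·C(6,2) + C(10,4)·C(6,1) + C(10,5)·C(6,0) = 150 + 900 + 1800 + 1260 + 252 = 4362.
Probability = 4362/4368 = 727/728.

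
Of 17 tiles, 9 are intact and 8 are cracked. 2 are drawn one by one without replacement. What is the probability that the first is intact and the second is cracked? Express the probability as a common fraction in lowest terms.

Multiply the conditional probabilities at each draw: 9/17 · 8/16 = 72/272 = 9/34.

9/34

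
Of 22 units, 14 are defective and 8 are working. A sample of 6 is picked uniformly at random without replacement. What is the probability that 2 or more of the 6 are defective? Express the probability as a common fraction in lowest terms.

Total selections: C(22,6) = 74613.
Favorable selections (2 or more defective): C(14,2)·C(8,4) + C(14,3)·C(8,3) + C(14,4)·C(8,2) + C(14,5)·C(8,1) + C(14,6)·C(8,0) = 6370 + 20384 + 28028 + 16016 + 3003 = 73801.
Probability = 73801/74613 = 10543/10659.

10543/10659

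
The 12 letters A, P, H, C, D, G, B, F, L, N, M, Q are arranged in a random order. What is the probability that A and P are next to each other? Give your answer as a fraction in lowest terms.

1/6

There are 12! = 479001600 arrangements.
Treat A and P as a block: 11! arrangements of the blocks × 2 orders within the block = 2·39916800 = 79833600.
Probability = 79833600/479001600 = 1/6.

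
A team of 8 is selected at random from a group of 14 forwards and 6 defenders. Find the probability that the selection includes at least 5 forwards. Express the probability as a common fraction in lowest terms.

Total selections: C(20,8) = 125970.
Count the complement (fewer than 5 forwards): C(14,2)·C(6,6) + C(14,3)·C(6,5) + C(14,4)·C(6,4) = 91 + 2184 + 15015 = 17290.
Probability = 1 − 17290/125970 = 108680/125970 = 44/51.

44/51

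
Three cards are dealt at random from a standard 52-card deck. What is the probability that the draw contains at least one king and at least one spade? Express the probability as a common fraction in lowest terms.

There are C(52,3) = 22100 possible draws.
By inclusion-exclusion on the complements, draws missing all kings or all spades: C(48,3) + C(39,3) − C(36,3) = 17296 + 9139 − 7140 = 19295.
So draws with at least one of each: 22100 − 19295 = 2805, probability 2805/22100 = 33/260.

33/260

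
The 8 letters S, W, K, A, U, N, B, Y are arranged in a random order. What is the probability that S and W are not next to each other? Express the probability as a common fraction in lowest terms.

3/4

There are 8! = 40320 arrangements.
Arrangements with S and W adjacent: 2·7! = 10080.
So not adjacent: 40320 − 10080 = 30240, probability 30240/40320 = 3/4.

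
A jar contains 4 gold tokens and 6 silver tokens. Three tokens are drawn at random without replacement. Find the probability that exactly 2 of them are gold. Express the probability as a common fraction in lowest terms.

Total number of selections: C(10,3) = 120.
Selections with exactly 2 gold: choose 2 of the 4 gold and 1 of the 6 silver, C(4,2)·C(6,1) = 6·6 = 36.
Probability = 36/120 = 3/10.

3/10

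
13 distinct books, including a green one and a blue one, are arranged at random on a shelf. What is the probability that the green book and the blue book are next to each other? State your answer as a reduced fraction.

2/13

There are 13! = 6227020800 arrangements.
Treat the green book and the blue book as a block: 12! arrangements of the blocks × 2 orders within the block = 2·479001600 = 958003200.
Probability = 958003200/6227020800 = 2/13.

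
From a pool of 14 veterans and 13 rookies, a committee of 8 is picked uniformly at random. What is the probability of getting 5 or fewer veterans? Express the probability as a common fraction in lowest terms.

There are C(27,8) = 2220075 ways to choose the 8.
Favorable selections (5 or fewer veterans): C(14,0)·C(13,8) + C(14,1)·C(13,7) + C(14,2)·C(13,6) + C(14,3)·C(13,5) + C(14,4)·C(13,4) + C(14,5)·C(13,3) = 1287 + 24024 + 156156 + 468468 + 715715 + 572572 = 1938222.
Probability = 1938222/2220075 = 502/575.

502/575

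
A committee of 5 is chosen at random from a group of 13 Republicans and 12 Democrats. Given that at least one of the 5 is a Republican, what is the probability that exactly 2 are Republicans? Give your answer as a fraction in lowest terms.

Work in counts. Selections with at least one Republican: C(25,5) − C(12,5) = 53130 − 792 = 52338.
Of those, selections where exactly 2 are Republicans: C(13,2)·C(12,3) = 78·220 = 17160.
Conditional probability = 17160/52338 = 20/61.

20/61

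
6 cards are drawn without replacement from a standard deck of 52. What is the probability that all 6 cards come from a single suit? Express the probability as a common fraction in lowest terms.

There are C(52,6) = 20358520 possible 6-card hands.
Hands of one suit: 4 suits × C(13,6) = 4·1716 = 6864.
Probability = 6864/20358520 = 66/195755.

66/195755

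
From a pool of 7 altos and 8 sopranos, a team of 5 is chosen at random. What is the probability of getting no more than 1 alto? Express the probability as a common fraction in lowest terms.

2/11

There are C(15,5) = 3003 ways to choose the 5.
Favorable selections (no more than 1 alto): C(7,0)·C(8,5) + C(7,1)·C(8,4) = 56 + 490 = 546.
Probability = 546/3003 = 2/11.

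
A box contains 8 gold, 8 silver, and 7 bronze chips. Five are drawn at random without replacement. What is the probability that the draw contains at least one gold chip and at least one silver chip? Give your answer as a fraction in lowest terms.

208/253

There are C(23,5) = 33649 possible draws.
By inclusion-exclusion on the complements, draws missing all gold or all silver: C(15,5) + C(15,5) − C(7,5) = 3003 + 3003 − 21 = 5985.
So draws with at least one of each: 33649 − 5985 = 27664, probability 27664/33649 = 208/253.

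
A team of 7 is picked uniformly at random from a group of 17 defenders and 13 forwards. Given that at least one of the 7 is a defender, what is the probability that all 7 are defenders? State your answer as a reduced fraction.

Work in counts. Selections with at least one defender: C(30,7) − C(13,7) = 2035800 − 1716 = 2034084.
Of those, selections where all 7 are defenders: C(17,7) = 19448.
Conditional probability = 19448/2034084 = 22/2301.

22/2301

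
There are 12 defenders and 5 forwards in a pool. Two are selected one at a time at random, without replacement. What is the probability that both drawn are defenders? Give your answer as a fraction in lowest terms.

33/68

Multiply the conditional probabilities at each draw: 12/17 · 11/16 = 132/272 = 33/68.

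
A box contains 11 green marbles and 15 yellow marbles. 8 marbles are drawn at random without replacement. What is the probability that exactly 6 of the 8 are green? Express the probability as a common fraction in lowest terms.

There are C(26,8) = 1562275 ways to choose 8 from 26.
Selections with exactly 6 green: choose 6 of the 11 green and 2 of the 15 yellow, C(11,6)·C(15,2) = 462·105 = 48510.
Probability = 48510/1562275 = 882/28405.

882/28405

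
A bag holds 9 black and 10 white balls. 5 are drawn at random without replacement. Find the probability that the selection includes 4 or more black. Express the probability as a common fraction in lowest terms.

77/646

Total selections: C(19,5) = 11628.
Favorable selections (4 or more black): C(9,4)·C(10,1) + C(9,5)·C(10,0) = 1260 + 126 = 1386.
Probability = 1386/11628 = 77/646.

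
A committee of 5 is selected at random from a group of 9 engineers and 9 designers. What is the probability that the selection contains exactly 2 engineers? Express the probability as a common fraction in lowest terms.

6/17

The sample space is all 5-subsets of the 18: C(18,5) = 8568.
Selections with exactly 2 engineers: choose 2 of the 9 engineers and 3 of the 9 designers, C(9,2)·C(9,3) = 36·84 = 3024.
Probability = 3024/8568 = 6/17.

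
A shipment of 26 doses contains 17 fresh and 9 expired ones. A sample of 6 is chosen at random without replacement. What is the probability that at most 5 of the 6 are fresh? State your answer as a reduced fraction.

1197/1265

There are C(26,6) = 230230 ways to choose the 6.
The complement is exactly 6 fresh: C(17,6)·C(9,0) = 12376.
Probability = 1 − 12376/230230 = 217854/230230 = 1197/1265.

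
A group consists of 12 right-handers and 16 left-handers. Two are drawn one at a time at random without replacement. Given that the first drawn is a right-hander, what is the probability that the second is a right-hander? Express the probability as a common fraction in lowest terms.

After removing one right-hander, 27 remain: 11 right-handers and 16 left-handers.
So the probability the next is a right-hander is 11/27.

11/27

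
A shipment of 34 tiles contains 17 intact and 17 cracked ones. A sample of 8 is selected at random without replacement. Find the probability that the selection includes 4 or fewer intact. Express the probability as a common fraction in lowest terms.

350303/534006

There are C(34,8) = 18156204 ways to choose the 8.
Count the complement (more than 4 intact): C(17,5)·C(17,3) + C(17,6)·C(17,2) + C(17,7)·C(17,1) + C(17,8)·C(17,0) = 4207840 + 1683136 + 330616 + 24310 = 6245902.
Probability = 1 − 6245902/18156204 = 11910302/18156204 = 350303/534006.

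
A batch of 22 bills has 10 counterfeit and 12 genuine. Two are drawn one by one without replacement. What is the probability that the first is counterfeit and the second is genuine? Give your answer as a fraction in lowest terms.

20/77

Multiply the conditional probabilities at each draw: 10/22 · 12/21 = 120/462 = 20/77.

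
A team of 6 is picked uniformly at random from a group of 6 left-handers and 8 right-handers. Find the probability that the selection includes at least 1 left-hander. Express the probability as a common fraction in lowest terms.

There are C(14,6) = 3003 ways to choose the 6.
The complement is all 6 are right-handers: C(8,6) = 28.
Probability = 1 − 28/3003 = 2975/3003 = 425/429.

425/429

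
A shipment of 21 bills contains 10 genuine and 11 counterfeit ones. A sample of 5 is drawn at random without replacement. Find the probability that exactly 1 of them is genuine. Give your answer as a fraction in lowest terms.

Total number of selections: C(21,5) = 20349.
Selections with exactly 1 genuine: choose 1 of the 10 genuine and 4 of the 11 counterfeit, C(10,1)·C(11,4) = 10·330 = 3300.
Probability = 3300/20349 = 1100/6783.

1100/6783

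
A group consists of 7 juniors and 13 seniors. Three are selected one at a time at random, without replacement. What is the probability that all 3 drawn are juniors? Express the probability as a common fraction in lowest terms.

7/228

Multiply the conditional probabilities at each draw: 7/20 · 6/19 · 5/18 = 210/6840 = 7/228.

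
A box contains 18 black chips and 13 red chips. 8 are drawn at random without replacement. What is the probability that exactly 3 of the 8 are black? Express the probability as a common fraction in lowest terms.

There are C(31,8) = 7888725 ways to choose 8 from 31.
Selections with exactly 3 black: choose 3 of the 18 black and 5 of the 13 red, C(18,3)·C(13,5) = 816·1287 = 1050192.
Probability = 1050192/7888725 = 2992/22475.

2992/22475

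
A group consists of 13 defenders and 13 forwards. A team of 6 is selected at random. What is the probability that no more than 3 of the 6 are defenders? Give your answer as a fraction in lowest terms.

1091/1610

There are C(26,6) = 230230 ways to choose the 6.
Count the complement (more than 3 defenders): C(13,4)·C(13,2) + C(13,5)·C(13,1) + C(13,6)·C(13,0) = 55770 + 16731 + 1716 = 74217.
Probability = 1 − 74217/230230 = 156013/230230 = 1091/1610.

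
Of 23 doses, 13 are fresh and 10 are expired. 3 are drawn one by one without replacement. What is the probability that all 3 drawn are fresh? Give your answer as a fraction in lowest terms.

Multiply the conditional probabilities at each draw: 13/23 · 12/22 · 11/21 = 1716/10626 = 26/161.

26/161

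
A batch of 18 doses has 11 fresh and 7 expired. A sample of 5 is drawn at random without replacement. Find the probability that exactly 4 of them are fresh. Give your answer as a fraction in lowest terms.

55/204

Total number of selections: C(18,5) = 8568.
Selections with exactly 4 fresh: choose 4 of the 11 fresh and 1 of the 7 expired, C(11,4)·C(7,1) = 330·7 = 2310.
Probability = 2310/8568 = 55/204.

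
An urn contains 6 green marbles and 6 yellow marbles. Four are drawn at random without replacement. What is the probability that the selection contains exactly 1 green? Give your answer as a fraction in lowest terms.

8/33

There are C(12,4) = 495 ways to choose 4 from 12.
Selections with exactly 1 green: choose 1 of the 6 green and 3 of the 6 yellow, C(6,1)·C(6,3) = 6·20 = 120.
Probability = 120/495 = 8/33.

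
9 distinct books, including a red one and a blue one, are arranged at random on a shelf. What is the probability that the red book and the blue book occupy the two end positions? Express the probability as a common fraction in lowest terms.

There are 9! = 362880 arrangements.
Place the red book and the blue book at the ends in 2 ways, arrange the remaining 7 in 7! = 5040 ways: 2·5040 = 10080.
Probability = 10080/362880 = 1/36.

1/36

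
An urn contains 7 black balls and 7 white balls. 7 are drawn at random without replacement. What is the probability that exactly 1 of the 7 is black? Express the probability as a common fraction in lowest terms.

49/3432

There are C(14,7) = 3432 ways to choose 7 from 14.
Selections with exactly 1 black: choose 1 of the 7 black and 6 of the 7 white, C(7,1)·C(7,6) = 7·7 = 49.
Probability = 49/3432.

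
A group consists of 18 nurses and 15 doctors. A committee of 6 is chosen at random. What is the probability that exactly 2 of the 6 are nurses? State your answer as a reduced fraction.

The sample space is all 6-subsets of the 33: C(33,6) = 1107568.
Selections with exactly 2 nurses: choose 2 of the 18 nurses and 4 of the 15 doctors, C(18,2)·C(15,4) = 153·1365 = 208845.
Probability = 208845/1107568 = 29835/158224.

29835/158224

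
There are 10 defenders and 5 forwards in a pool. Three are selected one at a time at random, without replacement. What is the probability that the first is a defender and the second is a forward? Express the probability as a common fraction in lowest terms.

5/21

Multiply the conditional probabilities at each draw: 10/15 · 5/14 = 50/210 = 5/21.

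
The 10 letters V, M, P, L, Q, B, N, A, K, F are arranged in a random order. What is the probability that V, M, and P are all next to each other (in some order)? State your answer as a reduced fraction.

1/15

There are 10! = 3628800 arrangements.
Treat the three as one block: 8! placements × 3! orders within the block = 40320·6 = 241920.
Probability = 241920/3628800 = 1/15.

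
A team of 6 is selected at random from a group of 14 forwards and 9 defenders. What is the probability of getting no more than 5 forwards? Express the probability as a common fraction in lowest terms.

There are C(23,6) = 100947 ways to choose the 6.
Favorable selections (no more than 5 forwards): C(14,0)·C(9,6) + C(14,1)·C(9,5) + C(14,2)·C(9,4) + C(14,3)·C(9,3) + C(14,4)·C(9,2) + C(14,5)·C(9,1) = 84 + 1764 + 11466 + 30576 + 36036 + 18018 = 97944.
Probability = 97944/100947 = 424/437.

424/437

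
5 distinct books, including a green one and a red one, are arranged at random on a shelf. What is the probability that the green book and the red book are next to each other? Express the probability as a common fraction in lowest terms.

There are 5! = 120 arrangements.
Treat the green book and the red book as a block: 4! arrangements of the blocks × 2 orders within the block = 2·24 = 48.
Probability = 48/120 = 2/5.

2/5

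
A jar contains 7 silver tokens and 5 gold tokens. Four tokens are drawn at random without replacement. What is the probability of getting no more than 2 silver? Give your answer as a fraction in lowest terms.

19/33

Total selections: C(12,4) = 495.
Count the complement (more than 2 silver): C(7,3)·C(5,1) + C(7,4)·C(5,0) = 175 + 35 = 210.
Probability = 1 − 210/495 = 285/495 = 19/33.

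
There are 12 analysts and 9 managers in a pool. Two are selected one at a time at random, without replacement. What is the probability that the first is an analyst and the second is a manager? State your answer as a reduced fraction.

9/35

Multiply the conditional probabilities at each draw: 12/21 · 9/20 = 108/420 = 9/35.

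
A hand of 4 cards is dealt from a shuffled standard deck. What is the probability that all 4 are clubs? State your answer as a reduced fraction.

11/4165

There are C(52,4) = 270725 possible 4-card hands.
Hands that are all clubs: C(13,4) = 715.
Probability = 715/270725 = 11/4165.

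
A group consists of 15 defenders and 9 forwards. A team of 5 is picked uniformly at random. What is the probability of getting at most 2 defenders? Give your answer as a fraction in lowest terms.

Total selections: C(24,5) = 42504.
Favorable selections (at most 2 defenders): C(15,0)·C(9,5) + C(15,1)·C(9,4) + C(15,2)·C(9,3) = 126 + 1890 + 8820 = 10836.
Probability = 10836/42504 = 129/506.

129/506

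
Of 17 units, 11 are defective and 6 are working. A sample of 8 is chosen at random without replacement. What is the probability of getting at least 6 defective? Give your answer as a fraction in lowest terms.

165/442

There are C(17,8) = 24310 ways to choose the 8.
Favorable selections (at least 6 defective): C(11,6)·C(6,2) + C(11,7)·C(6,1) + C(11,8)·C(6,0) = 6930 + 1980 + 165 = 9075.
Probability = 9075/24310 = 165/442.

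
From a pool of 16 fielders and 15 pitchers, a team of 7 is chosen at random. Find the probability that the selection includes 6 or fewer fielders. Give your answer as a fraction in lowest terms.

40279/40455

Total selections: C(31,7) = 2629575.
The complement is exactly 7 fielders: C(16,7)·C(15,0) = 11440.
Probability = 1 − 11440/2629575 = 2618135/2629575 = 40279/40455.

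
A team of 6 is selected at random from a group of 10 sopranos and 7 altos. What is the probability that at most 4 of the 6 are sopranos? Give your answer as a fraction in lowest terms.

Total selections: C(17,6) = 12376.
Count the complement (more than 4 sopranos): C(10,5)·C(7,1) + C(10,6)·C(7,0) = 1764 + 210 = 1974.
Probability = 1 − 1974/12376 = 10402/12376 = 743/884.

743/884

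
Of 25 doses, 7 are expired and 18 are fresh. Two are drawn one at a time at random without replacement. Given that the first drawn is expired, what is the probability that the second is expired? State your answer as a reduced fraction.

1/4

After removing one expired, 24 remain: 6 expired and 18 fresh.
So the probability the next is expired is 6/24 = 1/4.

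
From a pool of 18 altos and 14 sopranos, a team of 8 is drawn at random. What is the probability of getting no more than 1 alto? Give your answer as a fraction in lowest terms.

There are C(32,8) = 10518300 ways to choose the 8.
Favorable selections (no more than 1 alto): C(18,0)·C(14,8) + C(18,1)·C(14,7) = 3003 + 61776 = 64779.
Probability = 64779/10518300 = 1661/269700.

1661/269700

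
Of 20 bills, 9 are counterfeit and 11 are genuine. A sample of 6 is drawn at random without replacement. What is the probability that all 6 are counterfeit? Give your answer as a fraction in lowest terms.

There are C(20,6) = 38760 possible selections.
Selections with all counterfeit: C(9,6) = 84.
Probability = 84/38760 = 7/3230.

7/3230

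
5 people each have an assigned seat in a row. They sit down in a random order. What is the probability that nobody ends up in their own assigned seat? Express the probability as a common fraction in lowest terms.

11/30

There are 5! = 120 seatings.
By inclusion-exclusion, seatings with no fixed points: C(5,0)·5! − C(5,1)·4! + C(5,2)·3! − C(5,3)·2! + C(5,4)·1! − C(5,5)·0! = 44.
Probability = 44/120 = 11/30.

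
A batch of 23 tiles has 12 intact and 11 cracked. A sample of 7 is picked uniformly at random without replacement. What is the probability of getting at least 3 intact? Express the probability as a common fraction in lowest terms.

Total selections: C(23,7) = 245157.
Count the complement (fewer than 3 intact): C(12,0)·C(11,7) + C(12,1)·C(11,6) + C(12,2)·C(11,5) = 330 + 5544 + 30492 = 36366.
Probability = 1 − 36366/245157 = 208791/245157 = 333/391.

333/391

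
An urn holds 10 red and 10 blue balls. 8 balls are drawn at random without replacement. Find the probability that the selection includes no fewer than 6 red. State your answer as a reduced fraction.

There are C(20,8) = 125970 ways to choose the 8.
Favorable selections (no fewer than 6 red): C(10,6)·C(10,2) + C(10,7)·C(10,1) + C(10,8)·C(10,0) = 9450 + 1200 + 45 = 10695.
Probability = 10695/125970 = 713/8398.

713/8398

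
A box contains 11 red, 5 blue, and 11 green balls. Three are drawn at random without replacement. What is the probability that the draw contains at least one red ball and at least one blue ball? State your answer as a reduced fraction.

22/65

There are C(27,3) = 2925 possible draws.
By inclusion-exclusion on the complements, draws missing all red or all blue: C(16,3) + C(22,3) − C(11,3) = 560 + 1540 − 165 = 1935.
So draws with at least one of each: 2925 − 1935 = 990, probability 990/2925 = 22/65.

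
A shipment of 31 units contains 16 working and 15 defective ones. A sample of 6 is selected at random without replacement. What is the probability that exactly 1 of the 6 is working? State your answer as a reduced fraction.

The sample space is all 6-subsets of the 31: C(31,6) = 736281.
Selections with exactly 1 working: choose 1 of the 16 working and 5 of the 15 defective, C(16,1)·C(15,5) = 16·3003 = 48048.
Probability = 48048/736281 = 176/2697.

176/2697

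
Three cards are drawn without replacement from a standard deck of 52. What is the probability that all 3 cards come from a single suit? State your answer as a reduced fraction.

There are C(52,3) = 22100 possible 3-card hands.
Hands of one suit: 4 suits × C(13,3) = 4·286 = 1144.
Probability = 1144/22100 = 22/425.

22/425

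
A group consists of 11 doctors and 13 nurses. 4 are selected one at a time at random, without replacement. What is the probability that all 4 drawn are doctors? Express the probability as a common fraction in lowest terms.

Multiply the conditional probabilities at each draw: 11/24 · 10/23 · 9/22 · 8/21 = 7920/255024 = 5/161.

5/161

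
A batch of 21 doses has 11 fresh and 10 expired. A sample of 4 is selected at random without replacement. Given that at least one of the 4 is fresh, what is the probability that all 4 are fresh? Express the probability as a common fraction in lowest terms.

Work in counts. Selections with at least one fresh: C(21,4) − C(10,4) = 5985 − 210 = 5775.
Of those, selections where all 4 are fresh: C(11,4) = 330.
Conditional probability = 330/5775 = 2/35.

2/35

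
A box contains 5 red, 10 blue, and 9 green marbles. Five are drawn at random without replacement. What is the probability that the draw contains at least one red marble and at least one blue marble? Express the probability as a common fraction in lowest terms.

3625/5313

There are C(24,5) = 42504 possible draws.
By inclusion-exclusion on the complements, draws missing all red or all blue: C(19,5) + C(14,5) − C(9,5) = 11628 + 2002 − 126 = 13504.
So draws with at least one of each: 42504 − 13504 = 29000, probability 29000/42504 = 3625/5313.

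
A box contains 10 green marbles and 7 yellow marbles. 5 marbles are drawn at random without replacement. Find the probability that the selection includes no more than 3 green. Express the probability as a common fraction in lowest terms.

There are C(17,5) = 6188 ways to choose the 5.
Favorable selections (no more than 3 green): C(10,0)·C(7,5) + C(10,1)·C(7,4) + C(10,2)·C(7,3) + C(10,3)·C(7,2) = 21 + 350 + 1575 + 2520 = 4466.
Probability = 4466/6188 = 319/442.

319/442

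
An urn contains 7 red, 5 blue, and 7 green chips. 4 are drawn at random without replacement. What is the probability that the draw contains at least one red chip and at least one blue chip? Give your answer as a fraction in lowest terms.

805/1292

There are C(19,4) = 3876 possible draws.
By inclusion-exclusion on the complements, draws missing all red or all blue: C(12,4) + C(14,4) − C(7,4) = 495 + 1001 − 35 = 1461.
So draws with at least one of each: 3876 − 1461 = 2415, probability 2415/3876 = 805/1292.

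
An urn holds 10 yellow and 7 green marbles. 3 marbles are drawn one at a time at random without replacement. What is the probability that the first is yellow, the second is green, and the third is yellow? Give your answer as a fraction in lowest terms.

21/136

Multiply the conditional probabilities at each draw: 10/17 · 7/16 · 9/15 = 630/4080 = 21/136.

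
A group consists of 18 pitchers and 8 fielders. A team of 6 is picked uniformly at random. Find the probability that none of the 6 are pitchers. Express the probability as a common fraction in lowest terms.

There are C(26,6) = 230230 possible selections.
Selections with no pitchers (all fielders): C(8,6) = 28.
Probability = 28/230230 = 2/16445.

2/16445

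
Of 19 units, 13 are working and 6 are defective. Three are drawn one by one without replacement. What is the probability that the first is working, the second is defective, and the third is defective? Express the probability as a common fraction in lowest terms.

Multiply the conditional probabilities at each draw: 13/19 · 6/18 · 5/17 = 390/5814 = 65/969.

65/969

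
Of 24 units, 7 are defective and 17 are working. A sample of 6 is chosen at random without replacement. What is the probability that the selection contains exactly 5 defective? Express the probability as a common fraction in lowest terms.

51/19228

There are C(24,6) = 134596 ways to choose 6 from 24.
Selections with exactly 5 defective: choose 5 of the 7 defective and 1 of the 17 working, C(7,5)·C(17,1) = 21·17 = 357.
Probability = 357/134596 = 51/19228.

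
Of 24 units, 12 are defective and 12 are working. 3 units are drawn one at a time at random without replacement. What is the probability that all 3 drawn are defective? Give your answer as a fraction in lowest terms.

5/46

Multiply the conditional probabilities at each draw: 12/24 · 11/23 · 10/22 = 1320/12144 = 5/46.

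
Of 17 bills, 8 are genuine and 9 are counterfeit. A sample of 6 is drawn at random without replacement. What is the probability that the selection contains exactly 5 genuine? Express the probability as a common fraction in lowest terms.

Total number of selections: C(17,6) = 12376.
Selections with exactly 5 genuine: choose 5 of the 8 genuine and 1 of the 9 counterfeit, C(8,5)·C(9,1) = 56·9 = 504.
Probability = 504/12376 = 9/221.

9/221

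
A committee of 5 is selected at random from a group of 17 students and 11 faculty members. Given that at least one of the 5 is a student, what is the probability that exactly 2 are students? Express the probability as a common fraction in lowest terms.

Work in counts. Selections with at least one student: C(28,5) − C(11,5) = 98280 − 462 = 97818.
Of those, selections where exactly 2 are students: C(17,2)·C(11,3) = 136·165 = 22440.
Conditional probability = 22440/97818 = 220/959.

220/959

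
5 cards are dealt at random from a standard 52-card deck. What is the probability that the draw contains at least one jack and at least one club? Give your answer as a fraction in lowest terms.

229297/866320

There are C(52,5) = 2598960 possible draws.
By inclusion-exclusion on the complements, draws missing all jacks or all clubs: C(48,5) + C(39,5) − C(36,5) = 1712304 + 575757 − 376992 = 1911069.
So draws with at least one of each: 2598960 − 1911069 = 687891, probability 687891/2598960 = 229297/866320.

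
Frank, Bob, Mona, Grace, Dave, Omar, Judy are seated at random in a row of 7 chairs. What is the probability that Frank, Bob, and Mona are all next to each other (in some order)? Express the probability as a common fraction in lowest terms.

There are 7! = 5040 arrangements.
Treat the three as one block: 5! placements × 3! orders within the block = 120·6 = 720.
Probability = 720/5040 = 1/7.

1/7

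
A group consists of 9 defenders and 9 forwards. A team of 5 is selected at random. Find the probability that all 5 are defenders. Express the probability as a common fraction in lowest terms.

1/68

There are C(18,5) = 8568 possible selections.
Selections with all defenders: C(9,5) = 126.
Probability = 126/8568 = 1/68.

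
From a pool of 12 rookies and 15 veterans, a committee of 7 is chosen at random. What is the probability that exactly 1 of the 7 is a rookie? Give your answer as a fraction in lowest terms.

14/207

The sample space is all 7-subsets of the 27: C(27,7) = 888030.
Selections with exactly 1 rookie: choose 1 of the 12 rookies and 6 of the 15 veterans, C(12,1)·C(15,6) = 12·5005 = 60060.
Probability = 60060/888030 = 14/207.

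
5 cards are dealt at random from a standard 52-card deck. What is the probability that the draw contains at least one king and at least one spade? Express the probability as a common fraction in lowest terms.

There are C(52,5) = 2598960 possible draws.
By inclusion-exclusion on the complements, draws missing all kings or all spades: C(48,5) + C(39,5) − C(36,5) = 1712304 + 575757 − 376992 = 1911069.
So draws with at least one of each: 2598960 − 1911069 = 687891, probability 687891/2598960 = 229297/866320.

229297/866320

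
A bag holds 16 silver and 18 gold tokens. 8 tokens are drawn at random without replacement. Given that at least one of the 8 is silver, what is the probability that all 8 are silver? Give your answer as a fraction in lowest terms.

65/91477

Work in counts. Selections with at least one silver: C(34,8) − C(18,8) = 18156204 − 43758 = 18112446.
Of those, selections where all 8 are silver: C(16,8) = 12870.
Conditional probability = 12870/18112446 = 65/91477.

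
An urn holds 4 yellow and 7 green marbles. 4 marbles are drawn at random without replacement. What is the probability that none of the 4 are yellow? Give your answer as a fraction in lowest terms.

There are C(11,4) = 330 possible selections.
Selections with no yellow (all green): C(7,4) = 35.
Probability = 35/330 = 7/66.

7/66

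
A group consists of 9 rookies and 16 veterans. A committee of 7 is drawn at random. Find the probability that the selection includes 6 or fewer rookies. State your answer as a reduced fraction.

120166/120175

There are C(25,7) = 480700 ways to choose the 7.
The complement is exactly 7 rookies: C(9,7)·C(16,0) = 36.
Probability = 1 − 36/480700 = 480664/480700 = 120166/120175.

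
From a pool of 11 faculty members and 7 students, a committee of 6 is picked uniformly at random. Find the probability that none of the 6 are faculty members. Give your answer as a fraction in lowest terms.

1/2652

There are C(18,6) = 18564 possible selections.
Selections with no faculty members (all students): C(7,6) = 7.
Probability = 7/18564 = 1/2652.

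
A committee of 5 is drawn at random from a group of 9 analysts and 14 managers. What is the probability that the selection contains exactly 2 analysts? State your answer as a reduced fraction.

1872/4807

There are C(23,5) = 33649 ways to choose 5 from 23.
Selections with exactly 2 analysts: choose 2 of the 9 analysts and 3 of the 14 managers, C(9,2)·C(14,3) = 36·364 = 13104.
Probability = 13104/33649 = 1872/4807.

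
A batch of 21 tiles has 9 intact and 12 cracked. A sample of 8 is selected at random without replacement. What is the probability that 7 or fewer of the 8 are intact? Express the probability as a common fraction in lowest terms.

There are C(21,8) = 203490 ways to choose the 8.
The complement is exactly 8 intact: C(9,8)·C(12,0) = 9.
Probability = 1 − 9/203490 = 203481/203490 = 22609/22610.

22609/22610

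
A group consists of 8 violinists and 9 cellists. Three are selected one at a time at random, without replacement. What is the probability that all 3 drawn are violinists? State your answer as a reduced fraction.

Multiply the conditional probabilities at each draw: 8/17 · 7/16 · 6/15 = 336/4080 = 7/85.

7/85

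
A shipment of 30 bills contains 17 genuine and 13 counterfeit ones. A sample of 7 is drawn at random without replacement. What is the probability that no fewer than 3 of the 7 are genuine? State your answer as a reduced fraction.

391/435

Total selections: C(30,7) = 2035800.
Count the complement (fewer than 3 genuine): C(17,0)·C(13,7) + C(17,1)·C(13,6) + C(17,2)·C(13,5) = 1716 + 29172 + 175032 = 205920.
Probability = 1 − 205920/2035800 = 1829880/2035800 = 391/435.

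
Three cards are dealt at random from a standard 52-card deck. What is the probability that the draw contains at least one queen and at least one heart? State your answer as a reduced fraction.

There are C(52,3) = 22100 possible draws.
By inclusion-exclusion on the complements, draws missing all queens or all hearts: C(48,3) + C(39,3) − C(36,3) = 17296 + 9139 − 7140 = 19295.
So draws with at least one of each: 22100 − 19295 = 2805, probability 2805/22100 = 33/260.

33/260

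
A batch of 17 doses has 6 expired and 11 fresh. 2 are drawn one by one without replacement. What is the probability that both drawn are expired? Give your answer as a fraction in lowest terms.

15/136

Multiply the conditional probabilities at each draw: 6/17 · 5/16 = 30/272 = 15/136.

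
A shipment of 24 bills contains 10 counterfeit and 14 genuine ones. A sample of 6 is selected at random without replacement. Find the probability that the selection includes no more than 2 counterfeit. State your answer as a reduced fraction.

Total selections: C(24,6) = 134596.
Favorable selections (no more than 2 counterfeit): C(10,0)·C(14,6) + C(10,1)·C(14,5) + C(10,2)·C(14,4) = 3003 + 20020 + 45045 = 68068.
Probability = 68068/134596 = 221/437.

221/437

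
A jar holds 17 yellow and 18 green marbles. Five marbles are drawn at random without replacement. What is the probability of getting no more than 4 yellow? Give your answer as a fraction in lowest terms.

There are C(35,5) = 324632 ways to choose the 5.
The complement is exactly 5 yellow: C(17,5)·C(18,0) = 6188.
Probability = 1 − 6188/324632 = 318444/324632 = 669/682.

669/682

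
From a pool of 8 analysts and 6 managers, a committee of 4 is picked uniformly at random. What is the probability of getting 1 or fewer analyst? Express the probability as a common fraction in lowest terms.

25/143

Total selections: C(14,4) = 1001.
Favorable selections (1 or fewer analyst): C(8,0)·C(6,4) + C(8,1)·C(6,3) = 15 + 160 = 175.
Probability = 175/1001 = 25/143.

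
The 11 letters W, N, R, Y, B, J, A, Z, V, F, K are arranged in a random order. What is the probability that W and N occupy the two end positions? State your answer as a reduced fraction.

There are 11! = 39916800 arrangements.
Place W and N at the ends in 2 ways, arrange the remaining 9 in 9! = 362880 ways: 2·362880 = 725760.
Probability = 725760/39916800 = 1/55.

1/55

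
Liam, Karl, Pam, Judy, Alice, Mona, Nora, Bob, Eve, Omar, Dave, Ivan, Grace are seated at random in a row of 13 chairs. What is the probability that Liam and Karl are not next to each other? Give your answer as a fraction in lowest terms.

There are 13! = 6227020800 arrangements.
Arrangements with Liam and Karl adjacent: 2·12! = 958003200.
So not adjacent: 6227020800 − 958003200 = 5269017600, probability 5269017600/6227020800 = 11/13.

11/13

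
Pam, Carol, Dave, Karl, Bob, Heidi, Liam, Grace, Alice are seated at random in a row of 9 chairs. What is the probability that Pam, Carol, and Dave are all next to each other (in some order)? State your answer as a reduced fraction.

There are 9! = 362880 arrangements.
Treat the three as one block: 7! placements × 3! orders within the block = 5040·6 = 30240.
Probability = 30240/362880 = 1/12.

1/12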